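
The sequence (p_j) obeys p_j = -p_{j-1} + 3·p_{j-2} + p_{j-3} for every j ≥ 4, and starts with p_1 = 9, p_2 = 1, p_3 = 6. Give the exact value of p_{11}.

Iterate the recurrence:
p_4 = 6;  p_5 = 13;  p_6 = 11;  p_7 = 34;  p_8 = 12;  p_9 = 101;  p_{10} = -31;  p_{11} = 346.

346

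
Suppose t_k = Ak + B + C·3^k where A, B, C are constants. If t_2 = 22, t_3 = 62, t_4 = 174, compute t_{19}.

At k = 2, 3, 4: 2A + B + 9C = 22; 3A + B + 27C = 62; 4A + B + 81C = 174.
Subtracting the first from the second: A + 18C = 40.
Subtracting the second from the third: A + 54C = 112.
Solving: C = 2, A = 4, then B = -4.
Hence t_{19} = 4·19 + (-4) + 2·1162261467 = 2324523006.

2324523006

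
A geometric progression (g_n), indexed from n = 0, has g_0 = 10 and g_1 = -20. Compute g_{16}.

655360

Common ratio r = -2.
g_n = 10·(-2)^(n-0).
g_{16} = 10·(-2)^16 = 655360.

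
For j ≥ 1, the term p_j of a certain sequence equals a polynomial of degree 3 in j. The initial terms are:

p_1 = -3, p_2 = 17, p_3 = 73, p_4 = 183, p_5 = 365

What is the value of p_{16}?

12267

1st diffs: 20, 56, 110, 182.
2nd diffs: 36, 54, 72.
3rd diffs: 18, 18 (constant).
Newton forward-difference form: p_j = -3 + 20·C(j-1,1) + 36·C(j-1,2) + 18·C(j-1,3).
At j = 16: j-1 = 15, so p_{16} = -3 + 300 + 3780 + 8190 = 12267.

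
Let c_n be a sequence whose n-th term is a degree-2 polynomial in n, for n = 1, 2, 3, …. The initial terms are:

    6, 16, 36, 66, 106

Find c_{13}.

786

1st diffs: 10, 20, 30, 40.
2nd diffs: 10, 10, 10 (constant).
Newton forward-difference form: c_n = 6 + 10·C(n-1,1) + 10·C(n-1,2).
At n = 13: n-1 = 12, so c_{13} = 6 + 120 + 660 = 786.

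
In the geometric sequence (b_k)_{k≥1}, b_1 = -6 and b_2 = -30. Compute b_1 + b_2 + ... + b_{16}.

Common ratio r = 5.
b_k = (-6)·5^(k-1).
S = (-6)·(5^16 - 1)/(5 - 1) = (-6)·(152587890625 - 1)/(4) = -228881835936.

-228881835936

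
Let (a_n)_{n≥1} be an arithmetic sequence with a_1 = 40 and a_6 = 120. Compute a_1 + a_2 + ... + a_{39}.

13416

Common difference d = (120 - 40) / (6 - 1) = 16.
a_n = 40 + (n - 1)·16.
a_{39} = 648; S = 39·(40 + 648)/2 = 13416.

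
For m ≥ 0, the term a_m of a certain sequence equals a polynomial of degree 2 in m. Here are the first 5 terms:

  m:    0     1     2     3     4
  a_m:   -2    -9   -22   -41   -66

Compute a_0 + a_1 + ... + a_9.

1st diffs: -7, -13, -19, -25.
2nd diffs: -6, -6, -6 (constant).
Newton forward-difference form: a_m = -2 + (-7)·C(m,1) + (-6)·C(m,2).
Continuing: …, -97, -134, -177, -226, …, a_9 = -281.
Summing m = 0..9 (10 terms) gives -1055.

-1055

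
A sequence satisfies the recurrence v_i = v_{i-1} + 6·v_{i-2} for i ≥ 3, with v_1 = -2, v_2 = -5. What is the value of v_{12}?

Iterate the recurrence:
v_3 = -17;  v_4 = -47;  v_5 = -149;  v_6 = -431;  v_7 = -1325;  v_8 = -3911;  v_9 = -11861;  v_{10} = -35327;  v_{11} = -106493;  v_{12} = -318455.
(Characteristic roots are 3 and -2.)

-318455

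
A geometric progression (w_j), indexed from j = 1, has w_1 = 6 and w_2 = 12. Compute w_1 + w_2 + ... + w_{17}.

Common ratio r = 2.
w_j = 6·2^(j-1).
S = 6·(2^17 - 1)/(2 - 1) = 6·(131072 - 1)/(1) = 786426.

786426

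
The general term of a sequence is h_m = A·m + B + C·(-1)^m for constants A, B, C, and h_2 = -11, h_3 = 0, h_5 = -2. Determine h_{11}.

-8

Write the equations: 2A + B + C = -11; 3A + B - C = 0; 5A + B - C = -2.
Subtracting the first from the second: A - 2C = 11.
Subtracting the second from the third: 2A = -2.
Solving: C = -6, A = -1, then B = -3.
So h_m = -1·m + (-3) + (-6)·(-1)^m; at m=11 this is -8.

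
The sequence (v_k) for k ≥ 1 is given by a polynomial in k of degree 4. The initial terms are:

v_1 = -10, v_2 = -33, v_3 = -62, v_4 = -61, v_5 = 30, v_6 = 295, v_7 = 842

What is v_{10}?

1st diffs: -23, -29, 1, 91, 265, 547.
2nd diffs: -6, 30, 90, 174, 282.
3rd diffs: 36, 60, 84, 108.
4th diffs: 24, 24, 24 (constant).
Newton forward-difference form: v_k = -10 + (-23)·C(k-1,1) + (-6)·C(k-1,2) + 36·C(k-1,3) + 24·C(k-1,4).
At k = 10: k-1 = 9, so v_{10} = -10 - 207 - 216 + 3024 + 3024 = 5615.

5615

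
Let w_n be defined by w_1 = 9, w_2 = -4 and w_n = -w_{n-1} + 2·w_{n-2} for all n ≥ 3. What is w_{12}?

Step forward from the initial values:
w_3 = 22, w_4 = -30, w_5 = 74, w_6 = -134, w_7 = 282, w_8 = -550, w_9 = 1114, w_{10} = -2214, w_{11} = 4442, w_{12} = -8870.
(Characteristic roots are 1 and -2.)

-8870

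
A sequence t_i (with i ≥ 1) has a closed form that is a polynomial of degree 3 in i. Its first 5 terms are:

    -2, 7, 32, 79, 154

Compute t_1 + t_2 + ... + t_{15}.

1st diffs: 9, 25, 47, 75.
2nd diffs: 16, 22, 28.
3rd diffs: 6, 6 (constant).
Newton forward-difference form: t_i = -2 + 9·C(i-1,1) + 16·C(i-1,2) + 6·C(i-1,3).
Continuing: …, 263, 412, 607, 854, …, t_{15} = 3764.
Summing i = 1..15 (15 terms) gives 16385.

16385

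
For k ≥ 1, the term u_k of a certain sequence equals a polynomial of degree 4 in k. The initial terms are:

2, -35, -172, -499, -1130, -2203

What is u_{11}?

1st diffs: -37, -137, -327, -631, -1073.
2nd diffs: -100, -190, -304, -442.
3rd diffs: -90, -114, -138.
4th diffs: -24, -24 (constant).
So u_k = -k^4 - 5k^3 + 5k^2 - 2k + 5.
Evaluating at k = 11 gives u_{11} = -20708.

-20708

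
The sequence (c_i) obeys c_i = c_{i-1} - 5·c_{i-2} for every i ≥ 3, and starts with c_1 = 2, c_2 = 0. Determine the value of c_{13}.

c_3 = -10; c_4 = -10; c_5 = 40; …; c_{10} = 2790; c_{11} = 2840; c_{12} = -11110; c_{13} = -25310.

-25310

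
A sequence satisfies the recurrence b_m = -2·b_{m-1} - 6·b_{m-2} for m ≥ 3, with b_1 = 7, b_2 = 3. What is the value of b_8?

3048

Iterate the recurrence:
b_3 = -48;  b_4 = 78;  b_5 = 132;  b_6 = -732;  b_7 = 672;  b_8 = 3048.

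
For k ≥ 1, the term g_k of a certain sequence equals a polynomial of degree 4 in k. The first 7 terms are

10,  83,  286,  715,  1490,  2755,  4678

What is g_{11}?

23150

1st diffs: 73, 203, 429, 775, 1265, 1923.
2nd diffs: 130, 226, 346, 490, 658.
3rd diffs: 96, 120, 144, 168.
4th diffs: 24, 24, 24 (constant).
Newton forward-difference form: g_k = 10 + 73·C(k-1,1) + 130·C(k-1,2) + 96·C(k-1,3) + 24·C(k-1,4).
At k = 11: k-1 = 10, so g_{11} = 10 + 730 + 5850 + 11520 + 5040 = 23150.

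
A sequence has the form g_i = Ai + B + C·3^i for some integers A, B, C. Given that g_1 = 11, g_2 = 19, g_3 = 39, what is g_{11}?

The three given values yield: A + B + 3C = 11; 2A + B + 9C = 19; 3A + B + 27C = 39.
Subtracting the first from the second: A + 6C = 8.
Subtracting the second from the third: A + 18C = 20.
Solving: C = 1, A = 2, then B = 6.
Hence g_{11} = 2·11 + 6 + 1·177147 = 177175.

177175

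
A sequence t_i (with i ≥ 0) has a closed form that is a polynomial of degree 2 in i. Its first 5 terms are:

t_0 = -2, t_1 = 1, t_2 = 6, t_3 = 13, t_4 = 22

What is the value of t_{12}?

166

1st diffs: 3, 5, 7, 9.
2nd diffs: 2, 2, 2 (constant).
Newton forward-difference form: t_i = -2 + 3·C(i,1) + 2·C(i,2).
At i = 12: i = 12, so t_{12} = -2 + 36 + 132 = 166.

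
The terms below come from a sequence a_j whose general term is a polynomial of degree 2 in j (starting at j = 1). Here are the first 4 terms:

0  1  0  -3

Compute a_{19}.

1st diffs: 1, -1, -3.
2nd diffs: -2, -2 (constant).
Newton forward-difference form: a_j = 1·C(j-1,1) + (-2)·C(j-1,2).
At j = 19: j-1 = 18, so a_{19} = 18 - 306 = -288.

-288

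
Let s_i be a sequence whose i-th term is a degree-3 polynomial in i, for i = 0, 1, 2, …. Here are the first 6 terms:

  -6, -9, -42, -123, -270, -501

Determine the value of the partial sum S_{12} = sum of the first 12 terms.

-15780

1st diffs: -3, -33, -81, -147, -231.
2nd diffs: -30, -48, -66, -84.
3rd diffs: -18, -18, -18 (constant).
Newton forward-difference form: s_i = -6 + (-3)·C(i,1) + (-30)·C(i,2) + (-18)·C(i,3).
Continuing: …, -834, -1287, -1878, -2625, …, s_{11} = -4659.
Summing i = 0..11 (12 terms) gives -15780.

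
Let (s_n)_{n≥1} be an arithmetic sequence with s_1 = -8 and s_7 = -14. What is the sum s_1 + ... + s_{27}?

-567

Common difference d = (-14 - (-8)) / (7 - 1) = -1.
s_n = -8 + (n - 1)·(-1).
s_{27} = -34; S = 27·(-8 + (-34))/2 = -567.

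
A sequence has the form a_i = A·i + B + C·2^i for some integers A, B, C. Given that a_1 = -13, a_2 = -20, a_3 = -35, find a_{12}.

Write the equations: A + B + 2C = -13; 2A + B + 4C = -20; 3A + B + 8C = -35.
Subtracting the first from the second: A + 2C = -7.
Subtracting the second from the third: A + 4C = -15.
Solving: C = -4, A = 1, then B = -6.
So a_i = 1·i + (-6) + (-4)·2^i; at i=12 this is -16378.

-16378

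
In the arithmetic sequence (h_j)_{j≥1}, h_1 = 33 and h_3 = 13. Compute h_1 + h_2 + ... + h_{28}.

Common difference d = (13 - 33) / (3 - 1) = -10.
h_j = 33 + (j - 1)·(-10).
h_{28} = -237; S = 28·(33 + (-237))/2 = -2856.

-2856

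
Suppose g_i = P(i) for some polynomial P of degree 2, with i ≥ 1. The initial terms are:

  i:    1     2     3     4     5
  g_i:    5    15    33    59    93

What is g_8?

1st diffs: 10, 18, 26, 34.
2nd diffs: 8, 8, 8 (constant).
So g_i = 4i^2 - 2i + 3.
Evaluating at i = 8 gives g_8 = 243.

243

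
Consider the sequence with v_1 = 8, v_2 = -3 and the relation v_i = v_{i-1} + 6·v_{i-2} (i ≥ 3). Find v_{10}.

48411

Step forward from the initial values:
v_3 = 45;  v_4 = 27;  v_5 = 297;  v_6 = 459;  v_7 = 2241;  v_8 = 4995;  v_9 = 18441;  v_{10} = 48411.
(Characteristic roots are 3 and -2.)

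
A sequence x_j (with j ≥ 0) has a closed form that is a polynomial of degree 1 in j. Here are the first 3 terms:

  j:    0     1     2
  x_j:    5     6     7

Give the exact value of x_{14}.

1st diffs: 1, 1 (constant).
So x_j = j + 5.
Evaluating at j = 14 gives x_{14} = 19.

19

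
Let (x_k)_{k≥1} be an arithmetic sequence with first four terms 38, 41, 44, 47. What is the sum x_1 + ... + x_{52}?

5954

Common difference d = 3.
x_k = 38 + (k - 1)·3.
x_{52} = 191; S = 52·(38 + 191)/2 = 5954.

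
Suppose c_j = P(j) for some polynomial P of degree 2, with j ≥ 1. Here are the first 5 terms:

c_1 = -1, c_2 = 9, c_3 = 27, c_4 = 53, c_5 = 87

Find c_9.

1st diffs: 10, 18, 26, 34.
2nd diffs: 8, 8, 8 (constant).
Newton forward-difference form: c_j = -1 + 10·C(j-1,1) + 8·C(j-1,2).
At j = 9: j-1 = 8, so c_9 = -1 + 80 + 224 = 303.

303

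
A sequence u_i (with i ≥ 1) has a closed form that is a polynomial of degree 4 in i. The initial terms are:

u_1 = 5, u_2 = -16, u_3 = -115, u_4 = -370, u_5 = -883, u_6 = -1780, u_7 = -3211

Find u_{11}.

1st diffs: -21, -99, -255, -513, -897, -1431.
2nd diffs: -78, -156, -258, -384, -534.
3rd diffs: -78, -102, -126, -150.
4th diffs: -24, -24, -24 (constant).
Newton forward-difference form: u_i = 5 + (-21)·C(i-1,1) + (-78)·C(i-1,2) + (-78)·C(i-1,3) + (-24)·C(i-1,4).
At i = 11: i-1 = 10, so u_{11} = 5 - 210 - 3510 - 9360 - 5040 = -18115.

-18115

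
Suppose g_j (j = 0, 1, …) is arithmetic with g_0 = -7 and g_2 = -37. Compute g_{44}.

Common difference d = (-37 - (-7)) / (2 - 0) = -15.
g_j = -7 + (j - 0)·(-15).
g_{44} = -7 + 44·(-15) = -667.

-667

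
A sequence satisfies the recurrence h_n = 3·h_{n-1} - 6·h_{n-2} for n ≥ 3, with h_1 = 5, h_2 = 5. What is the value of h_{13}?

Iterate the recurrence:
h_3 = -15; h_4 = -75; h_5 = -135; …; h_{10} = -9315; h_{11} = -40095; h_{12} = -64395; h_{13} = 47385.

47385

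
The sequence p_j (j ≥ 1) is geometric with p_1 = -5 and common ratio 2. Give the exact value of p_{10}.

p_j = (-5)·2^(j-1).
p_{10} = (-5)·2^9 = -2560.

-2560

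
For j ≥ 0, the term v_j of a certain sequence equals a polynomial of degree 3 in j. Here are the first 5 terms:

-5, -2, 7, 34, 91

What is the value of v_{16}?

1st diffs: 3, 9, 27, 57.
2nd diffs: 6, 18, 30.
3rd diffs: 12, 12 (constant).
So v_j = 2j^3 - 3j^2 + 4j - 5.
Evaluating at j = 16 gives v_{16} = 7483.

7483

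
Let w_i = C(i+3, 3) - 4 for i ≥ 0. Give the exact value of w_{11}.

360

C(14, 3) = 364, so w_{11} = 360.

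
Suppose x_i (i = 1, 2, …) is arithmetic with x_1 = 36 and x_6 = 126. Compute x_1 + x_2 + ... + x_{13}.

1872

Common difference d = (126 - 36) / (6 - 1) = 18.
x_i = 36 + (i - 1)·18.
x_{13} = 252; S = 13·(36 + 252)/2 = 1872.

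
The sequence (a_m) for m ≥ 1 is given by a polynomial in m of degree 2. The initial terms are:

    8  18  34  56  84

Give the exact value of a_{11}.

1st diffs: 10, 16, 22, 28.
2nd diffs: 6, 6, 6 (constant).
Newton forward-difference form: a_m = 8 + 10·C(m-1,1) + 6·C(m-1,2).
At m = 11: m-1 = 10, so a_{11} = 8 + 100 + 270 = 378.

378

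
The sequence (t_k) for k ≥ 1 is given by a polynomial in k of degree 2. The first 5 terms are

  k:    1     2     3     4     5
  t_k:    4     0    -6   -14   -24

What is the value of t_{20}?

-414

1st diffs: -4, -6, -8, -10.
2nd diffs: -2, -2, -2 (constant).
So t_k = -k^2 - k + 6.
Evaluating at k = 20 gives t_{20} = -414.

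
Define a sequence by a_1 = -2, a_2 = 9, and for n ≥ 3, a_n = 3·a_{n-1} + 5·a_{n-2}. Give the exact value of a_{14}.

151908129

Applying the relation repeatedly:
a_3 = 17; a_4 = 96; a_5 = 373; …; a_{11} = 2061257; a_{12} = 8642091; a_{13} = 36232558; a_{14} = 151908129.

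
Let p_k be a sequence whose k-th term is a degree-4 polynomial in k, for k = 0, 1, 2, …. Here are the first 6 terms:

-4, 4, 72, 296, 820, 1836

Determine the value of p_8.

10476

1st diffs: 8, 68, 224, 524, 1016.
2nd diffs: 60, 156, 300, 492.
3rd diffs: 96, 144, 192.
4th diffs: 48, 48 (constant).
Newton forward-difference form: p_k = -4 + 8·C(k,1) + 60·C(k,2) + 96·C(k,3) + 48·C(k,4).
At k = 8: k = 8, so p_8 = -4 + 64 + 1680 + 5376 + 3360 = 10476.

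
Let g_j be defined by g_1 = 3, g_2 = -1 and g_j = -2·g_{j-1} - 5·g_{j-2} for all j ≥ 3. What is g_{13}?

24963

Compute successive terms:
g_3 = -13, g_4 = 31, g_5 = 3, …, g_{10} = 2879, g_{11} = 3827, g_{12} = -22049, g_{13} = 24963.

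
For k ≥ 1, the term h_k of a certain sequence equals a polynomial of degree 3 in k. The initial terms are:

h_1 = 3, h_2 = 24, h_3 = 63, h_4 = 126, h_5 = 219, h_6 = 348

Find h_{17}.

1st diffs: 21, 39, 63, 93, 129.
2nd diffs: 18, 24, 30, 36.
3rd diffs: 6, 6, 6 (constant).
Newton forward-difference form: h_k = 3 + 21·C(k-1,1) + 18·C(k-1,2) + 6·C(k-1,3).
At k = 17: k-1 = 16, so h_{17} = 3 + 336 + 2160 + 3360 = 5859.

5859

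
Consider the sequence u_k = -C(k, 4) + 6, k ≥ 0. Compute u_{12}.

-489

C(12, 4) = 495, so u_{12} = -489.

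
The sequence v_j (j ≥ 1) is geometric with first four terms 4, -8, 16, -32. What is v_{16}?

Common ratio r = -2.
v_j = 4·(-2)^(j-1).
v_{16} = 4·(-2)^15 = -131072.

-131072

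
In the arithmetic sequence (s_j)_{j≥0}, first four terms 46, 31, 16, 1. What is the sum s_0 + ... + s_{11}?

Common difference d = -15.
s_j = 46 + (j - 0)·(-15).
s_{11} = -119; S = 12·(46 + (-119))/2 = -438.

-438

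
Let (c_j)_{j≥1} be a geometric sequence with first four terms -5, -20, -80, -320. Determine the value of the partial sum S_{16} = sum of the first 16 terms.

-7158278825

Common ratio r = 4.
c_j = (-5)·4^(j-1).
S = (-5)·(4^16 - 1)/(4 - 1) = (-5)·(4294967296 - 1)/(3) = -7158278825.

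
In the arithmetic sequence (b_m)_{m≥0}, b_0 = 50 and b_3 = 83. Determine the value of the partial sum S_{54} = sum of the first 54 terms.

18441

Common difference d = (83 - 50) / (3 - 0) = 11.
b_m = 50 + (m - 0)·11.
b_{53} = 633; S = 54·(50 + 633)/2 = 18441.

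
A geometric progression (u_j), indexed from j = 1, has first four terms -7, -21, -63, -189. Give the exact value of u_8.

-15309

Common ratio r = 3.
u_j = (-7)·3^(j-1).
u_8 = (-7)·3^7 = -15309.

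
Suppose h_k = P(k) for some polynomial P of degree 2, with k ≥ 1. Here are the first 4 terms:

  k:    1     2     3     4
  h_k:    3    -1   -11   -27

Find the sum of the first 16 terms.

1st diffs: -4, -10, -16.
2nd diffs: -6, -6 (constant).
So h_k = -3k^2 + 5k + 1.
Continuing: …, -49, -77, -111, -151, …, h_{16} = -687.
Summing k = 1..16 (16 terms) gives -3792.

-3792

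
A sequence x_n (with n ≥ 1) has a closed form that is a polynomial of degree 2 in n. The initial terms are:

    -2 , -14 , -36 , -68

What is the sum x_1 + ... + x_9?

-1290

1st diffs: -12, -22, -32.
2nd diffs: -10, -10 (constant).
So x_n = -5n^2 + 3n.
Continuing: …, -110, -162, -224, -296, …, x_9 = -378.
Summing n = 1..9 (9 terms) gives -1290.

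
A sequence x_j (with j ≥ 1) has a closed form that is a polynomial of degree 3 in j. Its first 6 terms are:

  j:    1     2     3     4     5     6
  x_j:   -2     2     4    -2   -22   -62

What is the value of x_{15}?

1st diffs: 4, 2, -6, -20, -40.
2nd diffs: -2, -8, -14, -20.
3rd diffs: -6, -6, -6 (constant).
So x_j = -j^3 + 5j^2 - 4j - 2.
Evaluating at j = 15 gives x_{15} = -2312.

-2312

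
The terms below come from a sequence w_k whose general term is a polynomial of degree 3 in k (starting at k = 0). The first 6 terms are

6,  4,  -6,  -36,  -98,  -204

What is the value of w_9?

-1308

1st diffs: -2, -10, -30, -62, -106.
2nd diffs: -8, -20, -32, -44.
3rd diffs: -12, -12, -12 (constant).
Newton forward-difference form: w_k = 6 + (-2)·C(k,1) + (-8)·C(k,2) + (-12)·C(k,3).
At k = 9: k = 9, so w_9 = 6 - 18 - 288 - 1008 = -1308.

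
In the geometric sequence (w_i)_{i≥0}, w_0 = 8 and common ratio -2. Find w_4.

128

w_i = 8·(-2)^(i-0).
w_4 = 8·(-2)^4 = 128.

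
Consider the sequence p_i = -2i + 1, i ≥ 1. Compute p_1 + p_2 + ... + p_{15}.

Over i = 1..15: Σi = 120.
Total = (-2)·120 + (1)·15 = -225.

-225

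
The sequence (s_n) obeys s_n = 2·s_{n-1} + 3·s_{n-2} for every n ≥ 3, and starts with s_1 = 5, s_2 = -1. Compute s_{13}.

531445

Iterate the recurrence:
s_3 = 13;  s_4 = 23;  s_5 = 85;  …;  s_{10} = 19679;  s_{11} = 59053;  s_{12} = 177143;  s_{13} = 531445.
(Characteristic roots are 3 and -1.)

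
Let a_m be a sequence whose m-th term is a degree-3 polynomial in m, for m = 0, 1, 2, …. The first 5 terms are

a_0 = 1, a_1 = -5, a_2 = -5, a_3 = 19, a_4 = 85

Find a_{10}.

2371

1st diffs: -6, 0, 24, 66.
2nd diffs: 6, 24, 42.
3rd diffs: 18, 18 (constant).
Newton forward-difference form: a_m = 1 + (-6)·C(m,1) + 6·C(m,2) + 18·C(m,3).
At m = 10: m = 10, so a_{10} = 1 - 60 + 270 + 2160 = 2371.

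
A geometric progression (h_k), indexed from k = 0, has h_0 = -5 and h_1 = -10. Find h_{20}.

-5242880

Common ratio r = 2.
h_k = (-5)·2^(k-0).
h_{20} = (-5)·2^20 = -5242880.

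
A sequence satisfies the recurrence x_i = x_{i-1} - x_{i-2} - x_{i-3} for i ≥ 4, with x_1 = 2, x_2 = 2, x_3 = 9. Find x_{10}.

58

Iterate the recurrence:
x_4 = 5  x_5 = -6  x_6 = -20  x_7 = -19  x_8 = 7  x_9 = 46  x_{10} = 58.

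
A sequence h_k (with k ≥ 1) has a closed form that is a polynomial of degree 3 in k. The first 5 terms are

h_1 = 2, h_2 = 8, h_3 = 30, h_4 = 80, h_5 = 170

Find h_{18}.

1st diffs: 6, 22, 50, 90.
2nd diffs: 16, 28, 40.
3rd diffs: 12, 12 (constant).
Newton forward-difference form: h_k = 2 + 6·C(k-1,1) + 16·C(k-1,2) + 12·C(k-1,3).
At k = 18: k-1 = 17, so h_{18} = 2 + 102 + 2176 + 8160 = 10440.

10440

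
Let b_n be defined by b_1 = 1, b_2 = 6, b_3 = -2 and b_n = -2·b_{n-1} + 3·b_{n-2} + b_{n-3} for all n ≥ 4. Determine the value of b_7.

b_4 = 23; b_5 = -46; b_6 = 159; b_7 = -433.

-433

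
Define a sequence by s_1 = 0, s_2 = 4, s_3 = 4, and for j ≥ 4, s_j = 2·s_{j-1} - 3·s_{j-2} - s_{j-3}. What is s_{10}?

244

Iterate the recurrence:
s_4 = -4;  s_5 = -24;  s_6 = -40;  s_7 = -4;  s_8 = 136;  s_9 = 324;  s_{10} = 244.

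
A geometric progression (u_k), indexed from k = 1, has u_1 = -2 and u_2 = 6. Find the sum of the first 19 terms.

-581130734

Common ratio r = -3.
u_k = (-2)·(-3)^(k-1).
S = (-2)·((-3)^19 - 1)/(-3 - 1) = (-2)·(-1162261467 - 1)/(-4) = -581130734.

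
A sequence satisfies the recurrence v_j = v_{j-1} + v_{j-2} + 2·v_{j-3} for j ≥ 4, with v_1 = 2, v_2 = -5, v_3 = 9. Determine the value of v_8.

103

Compute successive terms:
v_4 = 8; v_5 = 7; v_6 = 33; v_7 = 56; v_8 = 103.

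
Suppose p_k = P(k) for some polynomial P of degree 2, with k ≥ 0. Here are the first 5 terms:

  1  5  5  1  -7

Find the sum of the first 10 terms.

-290

1st diffs: 4, 0, -4, -8.
2nd diffs: -4, -4, -4 (constant).
Newton forward-difference form: p_k = 1 + 4·C(k,1) + (-4)·C(k,2).
Continuing: …, -19, -35, -55, -79, …, p_9 = -107.
Summing k = 0..9 (10 terms) gives -290.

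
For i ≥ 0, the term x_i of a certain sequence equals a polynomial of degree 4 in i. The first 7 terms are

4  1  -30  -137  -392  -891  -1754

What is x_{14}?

-44082

1st diffs: -3, -31, -107, -255, -499, -863.
2nd diffs: -28, -76, -148, -244, -364.
3rd diffs: -48, -72, -96, -120.
4th diffs: -24, -24, -24 (constant).
Newton forward-difference form: x_i = 4 + (-3)·C(i,1) + (-28)·C(i,2) + (-48)·C(i,3) + (-24)·C(i,4).
At i = 14: i = 14, so x_{14} = 4 - 42 - 2548 - 17472 - 24024 = -44082.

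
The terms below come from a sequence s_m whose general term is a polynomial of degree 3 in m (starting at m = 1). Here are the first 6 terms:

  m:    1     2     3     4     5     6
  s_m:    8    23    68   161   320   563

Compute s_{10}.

2735

1st diffs: 15, 45, 93, 159, 243.
2nd diffs: 30, 48, 66, 84.
3rd diffs: 18, 18, 18 (constant).
Newton forward-difference form: s_m = 8 + 15·C(m-1,1) + 30·C(m-1,2) + 18·C(m-1,3).
At m = 10: m-1 = 9, so s_{10} = 8 + 135 + 1080 + 1512 = 2735.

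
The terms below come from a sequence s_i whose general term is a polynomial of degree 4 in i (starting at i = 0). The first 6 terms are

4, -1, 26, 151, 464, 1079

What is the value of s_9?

9679

1st diffs: -5, 27, 125, 313, 615.
2nd diffs: 32, 98, 188, 302.
3rd diffs: 66, 90, 114.
4th diffs: 24, 24 (constant).
Newton forward-difference form: s_i = 4 + (-5)·C(i,1) + 32·C(i,2) + 66·C(i,3) + 24·C(i,4).
At i = 9: i = 9, so s_9 = 4 - 45 + 1152 + 5544 + 3024 = 9679.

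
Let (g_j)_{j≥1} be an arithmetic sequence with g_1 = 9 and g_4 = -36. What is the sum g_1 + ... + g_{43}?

-13158

Common difference d = (-36 - 9) / (4 - 1) = -15.
g_j = 9 + (j - 1)·(-15).
g_{43} = -621; S = 43·(9 + (-621))/2 = -13158.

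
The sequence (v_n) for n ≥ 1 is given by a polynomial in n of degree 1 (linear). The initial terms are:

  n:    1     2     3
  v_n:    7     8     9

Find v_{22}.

1st diffs: 1, 1 (constant).
So v_n = n + 6.
Evaluating at n = 22 gives v_{22} = 28.

28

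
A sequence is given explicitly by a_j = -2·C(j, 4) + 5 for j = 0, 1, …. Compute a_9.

C(9, 4) = 126, so a_9 = -247.

-247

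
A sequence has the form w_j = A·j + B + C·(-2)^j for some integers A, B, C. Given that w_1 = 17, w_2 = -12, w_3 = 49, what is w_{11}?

10257

Write the equations: A + B - 2C = 17; 2A + B + 4C = -12; 3A + B - 8C = 49.
Subtracting the first from the second: A + 6C = -29.
Subtracting the second from the third: A - 12C = 61.
Solving: C = -5, A = 1, then B = 6.
Therefore w_{11} = 11 + 6 + (-5)·(-2048) = 10257.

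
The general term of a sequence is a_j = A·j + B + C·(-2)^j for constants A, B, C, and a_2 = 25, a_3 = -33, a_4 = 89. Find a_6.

333

The three given values yield: 2A + B + 4C = 25; 3A + B - 8C = -33; 4A + B + 16C = 89.
Subtracting the first from the second: A - 12C = -58.
Subtracting the second from the third: A + 24C = 122.
Solving: C = 5, A = 2, then B = 1.
Therefore a_6 = 12 + 1 + 5·64 = 333.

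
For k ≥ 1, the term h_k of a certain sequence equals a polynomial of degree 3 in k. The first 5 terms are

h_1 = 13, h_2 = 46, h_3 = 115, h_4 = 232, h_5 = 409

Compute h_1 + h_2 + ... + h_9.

1st diffs: 33, 69, 117, 177.
2nd diffs: 36, 48, 60.
3rd diffs: 12, 12 (constant).
Newton forward-difference form: h_k = 13 + 33·C(k-1,1) + 36·C(k-1,2) + 12·C(k-1,3).
Continuing: 658, 991, 1420, 1957.
Summing k = 1..9 (9 terms) gives 5841.

5841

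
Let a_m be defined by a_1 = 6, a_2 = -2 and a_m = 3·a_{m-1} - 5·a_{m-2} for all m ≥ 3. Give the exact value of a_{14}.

201598

a_3 = -36;  a_4 = -98;  a_5 = -114;  …;  a_{11} = -27186;  a_{12} = -51548;  a_{13} = -18714;  a_{14} = 201598.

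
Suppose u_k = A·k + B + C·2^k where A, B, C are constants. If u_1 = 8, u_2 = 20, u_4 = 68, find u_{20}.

3145844

The three given values yield: A + B + 2C = 8; 2A + B + 4C = 20; 4A + B + 16C = 68.
Subtracting the first from the second: A + 2C = 12.
Subtracting the second from the third: 2A + 12C = 48.
Solving: C = 3, A = 6, then B = -4.
Therefore u_{20} = 120 + (-4) + 3·1048576 = 3145844.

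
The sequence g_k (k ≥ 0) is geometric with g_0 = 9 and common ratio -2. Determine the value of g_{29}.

-4831838208

g_k = 9·(-2)^(k-0).
g_{29} = 9·(-2)^29 = -4831838208.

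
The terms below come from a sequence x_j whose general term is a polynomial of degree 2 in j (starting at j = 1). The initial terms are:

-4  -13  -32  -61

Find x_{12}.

1st diffs: -9, -19, -29.
2nd diffs: -10, -10 (constant).
So x_j = -5j^2 + 6j - 5.
Evaluating at j = 12 gives x_{12} = -653.

-653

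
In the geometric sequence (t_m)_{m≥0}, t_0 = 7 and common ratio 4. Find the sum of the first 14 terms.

626349395

t_m = 7·4^(m-0).
S = 7·(4^14 - 1)/(4 - 1) = 7·(268435456 - 1)/(3) = 626349395.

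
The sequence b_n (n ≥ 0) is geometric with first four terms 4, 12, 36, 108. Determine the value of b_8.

Common ratio r = 3.
b_n = 4·3^(n-0).
b_8 = 4·3^8 = 26244.

26244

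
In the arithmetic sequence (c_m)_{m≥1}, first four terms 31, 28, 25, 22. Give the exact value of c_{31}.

-59

Common difference d = -3.
c_m = 31 + (m - 1)·(-3).
c_{31} = 31 + 30·(-3) = -59.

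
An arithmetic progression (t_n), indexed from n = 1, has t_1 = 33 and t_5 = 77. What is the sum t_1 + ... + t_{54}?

17523

Common difference d = (77 - 33) / (5 - 1) = 11.
t_n = 33 + (n - 1)·11.
t_{54} = 616; S = 54·(33 + 616)/2 = 17523.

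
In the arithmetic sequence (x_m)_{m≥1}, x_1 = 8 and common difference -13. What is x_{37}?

-460

x_m = 8 + (m - 1)·(-13).
x_{37} = 8 + 36·(-13) = -460.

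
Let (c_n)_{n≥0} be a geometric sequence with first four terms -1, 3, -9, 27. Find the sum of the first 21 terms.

Common ratio r = -3.
c_n = (-1)·(-3)^(n-0).
S = (-1)·((-3)^21 - 1)/(-3 - 1) = (-1)·(-10460353203 - 1)/(-4) = -2615088301.

-2615088301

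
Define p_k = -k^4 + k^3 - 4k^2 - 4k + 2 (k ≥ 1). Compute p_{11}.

p_{11} = -1·11^4 + 1·11^3 - 4·11^2 - 4·11 + 2 = -13836.

-13836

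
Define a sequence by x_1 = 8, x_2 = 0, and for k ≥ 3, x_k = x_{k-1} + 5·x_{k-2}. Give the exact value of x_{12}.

247640

Applying the relation repeatedly:
x_3 = 40  x_4 = 40  x_5 = 240  x_6 = 440  x_7 = 1640  x_8 = 3840  x_9 = 12040  x_{10} = 31240  x_{11} = 91440  x_{12} = 247640.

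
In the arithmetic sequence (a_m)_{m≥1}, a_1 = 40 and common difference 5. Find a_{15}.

110

a_m = 40 + (m - 1)·5.
a_{15} = 40 + 14·5 = 110.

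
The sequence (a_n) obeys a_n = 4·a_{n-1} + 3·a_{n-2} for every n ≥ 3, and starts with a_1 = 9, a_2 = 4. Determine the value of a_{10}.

1869268

Compute successive terms:
a_3 = 43, a_4 = 184, a_5 = 865, a_6 = 4012, a_7 = 18643, a_8 = 86608, a_9 = 402361, a_{10} = 1869268.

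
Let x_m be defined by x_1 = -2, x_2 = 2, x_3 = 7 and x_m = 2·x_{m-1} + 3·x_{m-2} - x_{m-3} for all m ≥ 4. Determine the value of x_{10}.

Iterate the recurrence:
x_4 = 22;  x_5 = 63;  x_6 = 185;  x_7 = 537;  x_8 = 1566;  x_9 = 4558;  x_{10} = 13277.

13277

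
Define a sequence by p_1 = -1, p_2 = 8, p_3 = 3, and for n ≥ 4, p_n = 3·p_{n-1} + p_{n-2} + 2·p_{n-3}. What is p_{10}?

30343

Applying the relation repeatedly:
p_4 = 15, p_5 = 64, p_6 = 213, p_7 = 733, p_8 = 2540, p_9 = 8779, p_{10} = 30343.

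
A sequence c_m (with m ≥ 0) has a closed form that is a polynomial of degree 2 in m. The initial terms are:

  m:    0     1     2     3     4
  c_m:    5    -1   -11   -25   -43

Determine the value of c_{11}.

-281

1st diffs: -6, -10, -14, -18.
2nd diffs: -4, -4, -4 (constant).
Newton forward-difference form: c_m = 5 + (-6)·C(m,1) + (-4)·C(m,2).
At m = 11: m = 11, so c_{11} = 5 - 66 - 220 = -281.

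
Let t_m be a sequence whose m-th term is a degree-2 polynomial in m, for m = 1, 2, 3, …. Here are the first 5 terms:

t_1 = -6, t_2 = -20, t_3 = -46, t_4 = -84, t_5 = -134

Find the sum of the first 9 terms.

-1566

1st diffs: -14, -26, -38, -50.
2nd diffs: -12, -12, -12 (constant).
Newton forward-difference form: t_m = -6 + (-14)·C(m-1,1) + (-12)·C(m-1,2).
Continuing: -196, -270, -356, -454.
Summing m = 1..9 (9 terms) gives -1566.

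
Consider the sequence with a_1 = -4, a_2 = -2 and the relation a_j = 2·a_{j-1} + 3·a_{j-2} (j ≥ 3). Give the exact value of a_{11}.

Step forward from the initial values:
a_3 = -16; a_4 = -38; a_5 = -124; a_6 = -362; a_7 = -1096; a_8 = -3278; a_9 = -9844; a_{10} = -29522; a_{11} = -88576.
(Characteristic roots are 3 and -1.)

-88576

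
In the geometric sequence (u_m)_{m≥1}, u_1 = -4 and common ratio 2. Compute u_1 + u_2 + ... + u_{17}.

-524284

u_m = (-4)·2^(m-1).
S = (-4)·(2^17 - 1)/(2 - 1) = (-4)·(131072 - 1)/(1) = -524284.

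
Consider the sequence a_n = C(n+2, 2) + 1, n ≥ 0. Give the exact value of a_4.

C(6, 2) = 15, so a_4 = 16.

16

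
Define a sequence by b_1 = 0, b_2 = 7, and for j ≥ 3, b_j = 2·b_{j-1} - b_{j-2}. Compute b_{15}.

Compute successive terms:
b_3 = 14; b_4 = 21; b_5 = 28; …; b_{12} = 77; b_{13} = 84; b_{14} = 91; b_{15} = 98.
(Characteristic roots are 1 and 1.)

98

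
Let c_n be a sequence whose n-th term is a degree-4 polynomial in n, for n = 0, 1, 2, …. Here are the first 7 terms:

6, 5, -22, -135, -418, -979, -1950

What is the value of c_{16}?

1st diffs: -1, -27, -113, -283, -561, -971.
2nd diffs: -26, -86, -170, -278, -410.
3rd diffs: -60, -84, -108, -132.
4th diffs: -24, -24, -24 (constant).
Newton forward-difference form: c_n = 6 + (-1)·C(n,1) + (-26)·C(n,2) + (-60)·C(n,3) + (-24)·C(n,4).
At n = 16: n = 16, so c_{16} = 6 - 16 - 3120 - 33600 - 43680 = -80410.

-80410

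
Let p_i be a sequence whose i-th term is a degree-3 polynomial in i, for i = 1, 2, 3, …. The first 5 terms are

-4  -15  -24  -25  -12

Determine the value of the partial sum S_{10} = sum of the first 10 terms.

965

1st diffs: -11, -9, -1, 13.
2nd diffs: 2, 8, 14.
3rd diffs: 6, 6 (constant).
So p_i = i^3 - 5i^2 - 3i + 3.
Continuing: …, 21, 80, 171, 300, …, p_{10} = 473.
Summing i = 1..10 (10 terms) gives 965.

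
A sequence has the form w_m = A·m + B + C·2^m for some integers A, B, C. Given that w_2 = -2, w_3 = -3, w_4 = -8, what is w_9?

The three given values yield: 2A + B + 4C = -2; 3A + B + 8C = -3; 4A + B + 16C = -8.
Subtracting the first from the second: A + 4C = -1.
Subtracting the second from the third: A + 8C = -5.
Solving: C = -1, A = 3, then B = -4.
Therefore w_9 = 27 + (-4) + (-1)·512 = -489.

-489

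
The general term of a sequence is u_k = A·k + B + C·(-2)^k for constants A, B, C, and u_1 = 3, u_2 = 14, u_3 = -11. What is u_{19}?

At k = 1, 2, 3: A + B - 2C = 3; 2A + B + 4C = 14; 3A + B - 8C = -11.
Subtracting the first from the second: A + 6C = 11.
Subtracting the second from the third: A - 12C = -25.
Solving: C = 2, A = -1, then B = 8.
So u_k = -1·k + 8 + 2·(-2)^k; at k=19 this is -1048587.

-1048587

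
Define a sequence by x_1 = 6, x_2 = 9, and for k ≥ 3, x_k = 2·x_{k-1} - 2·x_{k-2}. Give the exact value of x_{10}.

x_3 = 6; x_4 = -6; x_5 = -24; x_6 = -36; x_7 = -24; x_8 = 24; x_9 = 96; x_{10} = 144.

144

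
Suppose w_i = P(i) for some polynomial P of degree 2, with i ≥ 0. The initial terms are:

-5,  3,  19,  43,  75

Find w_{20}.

1st diffs: 8, 16, 24, 32.
2nd diffs: 8, 8, 8 (constant).
Newton forward-difference form: w_i = -5 + 8·C(i,1) + 8·C(i,2).
At i = 20: i = 20, so w_{20} = -5 + 160 + 1520 = 1675.

1675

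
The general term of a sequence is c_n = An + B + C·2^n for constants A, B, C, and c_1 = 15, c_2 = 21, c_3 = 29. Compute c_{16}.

Plug in n = 1, 2, 3: A + B + 2C = 15; 2A + B + 4C = 21; 3A + B + 8C = 29.
Subtracting the first from the second: A + 2C = 6.
Subtracting the second from the third: A + 4C = 8.
Solving: C = 1, A = 4, then B = 9.
Therefore c_{16} = 64 + 9 + 1·65536 = 65609.

65609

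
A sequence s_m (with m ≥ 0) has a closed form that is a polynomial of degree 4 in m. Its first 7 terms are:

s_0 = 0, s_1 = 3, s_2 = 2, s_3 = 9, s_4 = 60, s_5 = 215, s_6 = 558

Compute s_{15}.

37845

1st diffs: 3, -1, 7, 51, 155, 343.
2nd diffs: -4, 8, 44, 104, 188.
3rd diffs: 12, 36, 60, 84.
4th diffs: 24, 24, 24 (constant).
Newton forward-difference form: s_m = 3·C(m,1) + (-4)·C(m,2) + 12·C(m,3) + 24·C(m,4).
At m = 15: m = 15, so s_{15} = 45 - 420 + 5460 + 32760 = 37845.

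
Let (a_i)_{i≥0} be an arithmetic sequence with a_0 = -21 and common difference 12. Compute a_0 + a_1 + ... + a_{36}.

7215

a_i = -21 + (i - 0)·12.
a_{36} = 411; S = 37·(-21 + 411)/2 = 7215.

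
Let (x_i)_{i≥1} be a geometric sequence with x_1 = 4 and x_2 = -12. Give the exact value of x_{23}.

125524238436

Common ratio r = -3.
x_i = 4·(-3)^(i-1).
x_{23} = 4·(-3)^22 = 125524238436.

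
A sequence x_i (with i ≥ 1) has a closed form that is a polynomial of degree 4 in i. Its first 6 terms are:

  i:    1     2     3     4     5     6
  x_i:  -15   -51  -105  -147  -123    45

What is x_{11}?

7455

1st diffs: -36, -54, -42, 24, 168.
2nd diffs: -18, 12, 66, 144.
3rd diffs: 30, 54, 78.
4th diffs: 24, 24 (constant).
Newton forward-difference form: x_i = -15 + (-36)·C(i-1,1) + (-18)·C(i-1,2) + 30·C(i-1,3) + 24·C(i-1,4).
At i = 11: i-1 = 10, so x_{11} = -15 - 360 - 810 + 3600 + 5040 = 7455.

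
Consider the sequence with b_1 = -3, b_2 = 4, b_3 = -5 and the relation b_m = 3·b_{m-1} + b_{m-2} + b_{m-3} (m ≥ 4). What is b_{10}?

Iterate the recurrence:
b_4 = -14; b_5 = -43; b_6 = -148; b_7 = -501; b_8 = -1694; b_9 = -5731; b_{10} = -19388.

-19388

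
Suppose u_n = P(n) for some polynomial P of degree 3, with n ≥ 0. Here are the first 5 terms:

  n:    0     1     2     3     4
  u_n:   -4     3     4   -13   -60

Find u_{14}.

1st diffs: 7, 1, -17, -47.
2nd diffs: -6, -18, -30.
3rd diffs: -12, -12 (constant).
Newton forward-difference form: u_n = -4 + 7·C(n,1) + (-6)·C(n,2) + (-12)·C(n,3).
At n = 14: n = 14, so u_{14} = -4 + 98 - 546 - 4368 = -4820.

-4820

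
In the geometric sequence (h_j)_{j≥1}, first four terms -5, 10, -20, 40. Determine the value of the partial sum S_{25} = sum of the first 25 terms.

Common ratio r = -2.
h_j = (-5)·(-2)^(j-1).
S = (-5)·((-2)^25 - 1)/(-2 - 1) = (-5)·(-33554432 - 1)/(-3) = -55924055.

-55924055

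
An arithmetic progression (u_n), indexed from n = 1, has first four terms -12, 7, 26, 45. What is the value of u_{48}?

Common difference d = 19.
u_n = -12 + (n - 1)·19.
u_{48} = -12 + 47·19 = 881.

881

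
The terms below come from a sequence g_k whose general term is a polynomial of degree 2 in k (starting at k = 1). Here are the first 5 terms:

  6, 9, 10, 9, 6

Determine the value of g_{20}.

-279

1st diffs: 3, 1, -1, -3.
2nd diffs: -2, -2, -2 (constant).
Newton forward-difference form: g_k = 6 + 3·C(k-1,1) + (-2)·C(k-1,2).
At k = 20: k-1 = 19, so g_{20} = 6 + 57 - 342 = -279.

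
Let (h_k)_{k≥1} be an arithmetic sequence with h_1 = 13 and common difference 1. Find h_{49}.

61

h_k = 13 + (k - 1)·1.
h_{49} = 13 + 48·1 = 61.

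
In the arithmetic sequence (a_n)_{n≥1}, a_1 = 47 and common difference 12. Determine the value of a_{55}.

a_n = 47 + (n - 1)·12.
a_{55} = 47 + 54·12 = 695.

695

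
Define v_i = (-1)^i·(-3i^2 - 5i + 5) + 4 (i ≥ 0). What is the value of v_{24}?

-1839

(-1)^24 = 1; -3i^2 - 5i + 5 at i=24 is -1843; so v_{24} = -1839.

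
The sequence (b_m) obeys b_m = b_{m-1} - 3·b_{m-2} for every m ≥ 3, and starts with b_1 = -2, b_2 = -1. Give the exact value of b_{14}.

1559

Compute successive terms:
b_3 = 5; b_4 = 8; b_5 = -7; …; b_{11} = -475; b_{12} = -67; b_{13} = 1358; b_{14} = 1559.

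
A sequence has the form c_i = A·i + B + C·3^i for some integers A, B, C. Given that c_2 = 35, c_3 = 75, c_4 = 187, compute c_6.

1491

At i = 2, 3, 4: 2A + B + 9C = 35; 3A + B + 27C = 75; 4A + B + 81C = 187.
Subtracting the first from the second: A + 18C = 40.
Subtracting the second from the third: A + 54C = 112.
Solving: C = 2, A = 4, then B = 9.
Therefore c_6 = 24 + 9 + 2·729 = 1491.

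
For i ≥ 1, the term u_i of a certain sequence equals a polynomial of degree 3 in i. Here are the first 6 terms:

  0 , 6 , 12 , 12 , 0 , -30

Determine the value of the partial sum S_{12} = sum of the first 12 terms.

-2574

1st diffs: 6, 6, 0, -12, -30.
2nd diffs: 0, -6, -12, -18.
3rd diffs: -6, -6, -6 (constant).
Newton forward-difference form: u_i = 6·C(i-1,1) + (-6)·C(i-1,3).
Continuing: …, -84, -168, -288, -450, …, u_{12} = -924.
Summing i = 1..12 (12 terms) gives -2574.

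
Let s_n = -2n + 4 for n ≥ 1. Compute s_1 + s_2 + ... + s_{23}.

Over n = 1..23: Σn = 276.
Total = (-2)·276 + (4)·23 = -460.

-460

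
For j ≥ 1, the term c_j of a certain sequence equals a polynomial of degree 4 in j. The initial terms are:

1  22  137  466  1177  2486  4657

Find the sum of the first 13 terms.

1st diffs: 21, 115, 329, 711, 1309, 2171.
2nd diffs: 94, 214, 382, 598, 862.
3rd diffs: 120, 168, 216, 264.
4th diffs: 48, 48, 48 (constant).
Newton forward-difference form: c_j = 1 + 21·C(j-1,1) + 94·C(j-1,2) + 120·C(j-1,3) + 48·C(j-1,4).
Continuing: …, 8002, 12881, 19702, 28921, …, c_{13} = 56617.
Summing j = 1..13 (13 terms) gives 176111.

176111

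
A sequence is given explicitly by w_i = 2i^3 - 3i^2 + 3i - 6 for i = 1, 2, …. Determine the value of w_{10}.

w_{10} = 2·10^3 - 3·10^2 + 3·10 - 6 = 1724.

1724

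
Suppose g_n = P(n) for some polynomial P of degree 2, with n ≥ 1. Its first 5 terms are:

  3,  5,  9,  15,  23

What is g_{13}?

159

1st diffs: 2, 4, 6, 8.
2nd diffs: 2, 2, 2 (constant).
So g_n = n^2 - n + 3.
Evaluating at n = 13 gives g_{13} = 159.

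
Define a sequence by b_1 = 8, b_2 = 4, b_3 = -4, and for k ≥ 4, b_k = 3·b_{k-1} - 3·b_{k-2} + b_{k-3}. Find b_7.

-76

Compute successive terms:
b_4 = -16; b_5 = -32; b_6 = -52; b_7 = -76.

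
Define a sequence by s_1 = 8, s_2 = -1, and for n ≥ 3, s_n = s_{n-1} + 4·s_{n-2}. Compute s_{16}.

3734667

Applying the relation repeatedly:
s_3 = 31;  s_4 = 27;  s_5 = 151;  …;  s_{13} = 223543;  s_{14} = 568099;  s_{15} = 1462271;  s_{16} = 3734667.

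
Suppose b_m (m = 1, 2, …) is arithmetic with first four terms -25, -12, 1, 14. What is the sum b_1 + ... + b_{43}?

10664

Common difference d = 13.
b_m = -25 + (m - 1)·13.
b_{43} = 521; S = 43·(-25 + 521)/2 = 10664.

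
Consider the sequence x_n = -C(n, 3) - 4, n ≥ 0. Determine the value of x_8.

C(8, 3) = 56, so x_8 = -60.

-60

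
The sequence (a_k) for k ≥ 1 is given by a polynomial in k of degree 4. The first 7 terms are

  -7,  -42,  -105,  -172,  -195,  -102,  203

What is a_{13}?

1st diffs: -35, -63, -67, -23, 93, 305.
2nd diffs: -28, -4, 44, 116, 212.
3rd diffs: 24, 48, 72, 96.
4th diffs: 24, 24, 24 (constant).
So a_k = k^4 - 6k^3 - 3k^2 + k.
Evaluating at k = 13 gives a_{13} = 14885.

14885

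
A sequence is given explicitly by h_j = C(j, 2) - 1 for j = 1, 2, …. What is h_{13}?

77

C(13, 2) = 78, so h_{13} = 77.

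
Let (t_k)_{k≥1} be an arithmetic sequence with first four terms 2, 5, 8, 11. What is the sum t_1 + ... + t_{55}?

Common difference d = 3.
t_k = 2 + (k - 1)·3.
t_{55} = 164; S = 55·(2 + 164)/2 = 4565.

4565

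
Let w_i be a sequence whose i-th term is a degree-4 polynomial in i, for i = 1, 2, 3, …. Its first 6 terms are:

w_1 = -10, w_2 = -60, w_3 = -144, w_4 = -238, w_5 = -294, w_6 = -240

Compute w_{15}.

1st diffs: -50, -84, -94, -56, 54.
2nd diffs: -34, -10, 38, 110.
3rd diffs: 24, 48, 72.
4th diffs: 24, 24 (constant).
Newton forward-difference form: w_i = -10 + (-50)·C(i-1,1) + (-34)·C(i-1,2) + 24·C(i-1,3) + 24·C(i-1,4).
At i = 15: i-1 = 14, so w_{15} = -10 - 700 - 3094 + 8736 + 24024 = 28956.

28956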